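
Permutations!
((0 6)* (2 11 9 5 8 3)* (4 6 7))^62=((0 7 4 6)(2 11 9 5 8 3))^62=(0 4)(2 9 8)(3 11 5)(6 7)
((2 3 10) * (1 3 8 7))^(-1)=(1 7 8 2 10 3)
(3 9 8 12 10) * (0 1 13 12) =(0 1 13 12 10 3 9 8) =[1, 13, 2, 9, 4, 5, 6, 7, 0, 8, 3, 11, 10, 12]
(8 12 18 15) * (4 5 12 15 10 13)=(4 5 12 18 10 13)(8 15)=[0, 1, 2, 3, 5, 12, 6, 7, 15, 9, 13, 11, 18, 4, 14, 8, 16, 17, 10]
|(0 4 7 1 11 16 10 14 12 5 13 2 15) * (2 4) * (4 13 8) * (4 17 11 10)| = 33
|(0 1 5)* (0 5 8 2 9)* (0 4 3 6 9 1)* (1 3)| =|(1 8 2 3 6 9 4)| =7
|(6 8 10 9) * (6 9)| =|(6 8 10)| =3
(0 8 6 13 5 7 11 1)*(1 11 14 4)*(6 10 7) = [8, 0, 2, 3, 1, 6, 13, 14, 10, 9, 7, 11, 12, 5, 4] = (0 8 10 7 14 4 1)(5 6 13)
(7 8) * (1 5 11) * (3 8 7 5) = (1 3 8 5 11) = [0, 3, 2, 8, 4, 11, 6, 7, 5, 9, 10, 1]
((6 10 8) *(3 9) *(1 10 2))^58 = (1 6 10 2 8)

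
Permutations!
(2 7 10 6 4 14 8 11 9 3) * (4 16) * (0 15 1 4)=(0 15 1 4 14 8 11 9 3 2 7 10 6 16)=[15, 4, 7, 2, 14, 5, 16, 10, 11, 3, 6, 9, 12, 13, 8, 1, 0]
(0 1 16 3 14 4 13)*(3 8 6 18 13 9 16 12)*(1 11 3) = [11, 12, 2, 14, 9, 5, 18, 7, 6, 16, 10, 3, 1, 0, 4, 15, 8, 17, 13] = (0 11 3 14 4 9 16 8 6 18 13)(1 12)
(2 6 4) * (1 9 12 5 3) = [0, 9, 6, 1, 2, 3, 4, 7, 8, 12, 10, 11, 5] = (1 9 12 5 3)(2 6 4)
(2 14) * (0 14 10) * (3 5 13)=(0 14 2 10)(3 5 13)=[14, 1, 10, 5, 4, 13, 6, 7, 8, 9, 0, 11, 12, 3, 2]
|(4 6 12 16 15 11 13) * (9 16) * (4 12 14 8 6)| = 6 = |(6 14 8)(9 16 15 11 13 12)|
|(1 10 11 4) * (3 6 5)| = 12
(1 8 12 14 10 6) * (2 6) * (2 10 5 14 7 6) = [0, 8, 2, 3, 4, 14, 1, 6, 12, 9, 10, 11, 7, 13, 5] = (1 8 12 7 6)(5 14)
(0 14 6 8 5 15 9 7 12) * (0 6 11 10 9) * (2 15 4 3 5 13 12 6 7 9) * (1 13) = (0 14 11 10 2 15)(1 13 12 7 6 8)(3 5 4) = [14, 13, 15, 5, 3, 4, 8, 6, 1, 9, 2, 10, 7, 12, 11, 0]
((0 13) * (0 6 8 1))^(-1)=((0 13 6 8 1))^(-1)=(0 1 8 6 13)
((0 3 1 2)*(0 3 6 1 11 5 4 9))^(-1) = (0 9 4 5 11 3 2 1 6)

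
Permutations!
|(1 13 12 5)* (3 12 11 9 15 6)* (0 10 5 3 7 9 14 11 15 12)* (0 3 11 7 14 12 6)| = 12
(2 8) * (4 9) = (2 8)(4 9) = [0, 1, 8, 3, 9, 5, 6, 7, 2, 4]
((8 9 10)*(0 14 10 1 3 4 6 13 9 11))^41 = ((0 14 10 8 11)(1 3 4 6 13 9))^41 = (0 14 10 8 11)(1 9 13 6 4 3)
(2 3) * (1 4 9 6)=(1 4 9 6)(2 3)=[0, 4, 3, 2, 9, 5, 1, 7, 8, 6]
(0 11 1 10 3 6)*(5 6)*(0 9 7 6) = [11, 10, 2, 5, 4, 0, 9, 6, 8, 7, 3, 1] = (0 11 1 10 3 5)(6 9 7)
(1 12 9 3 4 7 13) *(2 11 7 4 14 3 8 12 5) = (1 5 2 11 7 13)(3 14)(8 12 9) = [0, 5, 11, 14, 4, 2, 6, 13, 12, 8, 10, 7, 9, 1, 3]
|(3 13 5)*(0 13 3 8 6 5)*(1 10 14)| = |(0 13)(1 10 14)(5 8 6)| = 6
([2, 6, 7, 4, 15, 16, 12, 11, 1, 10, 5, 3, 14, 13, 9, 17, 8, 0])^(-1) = [17, 8, 0, 11, 3, 10, 1, 2, 16, 14, 9, 7, 6, 13, 12, 4, 5, 15]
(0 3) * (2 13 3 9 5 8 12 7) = (0 9 5 8 12 7 2 13 3) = [9, 1, 13, 0, 4, 8, 6, 2, 12, 5, 10, 11, 7, 3]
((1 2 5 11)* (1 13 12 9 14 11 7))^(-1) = ((1 2 5 7)(9 14 11 13 12))^(-1) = (1 7 5 2)(9 12 13 11 14)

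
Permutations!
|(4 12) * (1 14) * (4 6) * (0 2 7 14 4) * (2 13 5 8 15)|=12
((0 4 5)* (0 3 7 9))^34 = ((0 4 5 3 7 9))^34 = (0 7 5)(3 4 9)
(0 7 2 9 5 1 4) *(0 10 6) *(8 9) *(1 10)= [7, 4, 8, 3, 1, 10, 0, 2, 9, 5, 6]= (0 7 2 8 9 5 10 6)(1 4)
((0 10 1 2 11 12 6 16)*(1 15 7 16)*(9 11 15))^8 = ((0 10 9 11 12 6 1 2 15 7 16))^8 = (0 15 6 9 16 2 12 10 7 1 11)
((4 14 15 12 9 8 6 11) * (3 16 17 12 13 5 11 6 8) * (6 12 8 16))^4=(4 5 15)(8 16 17)(11 13 14)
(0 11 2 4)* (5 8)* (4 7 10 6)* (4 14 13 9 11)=[4, 1, 7, 3, 0, 8, 14, 10, 5, 11, 6, 2, 12, 9, 13]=(0 4)(2 7 10 6 14 13 9 11)(5 8)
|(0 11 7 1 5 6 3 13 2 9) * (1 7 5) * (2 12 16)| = |(0 11 5 6 3 13 12 16 2 9)| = 10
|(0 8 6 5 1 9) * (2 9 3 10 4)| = 10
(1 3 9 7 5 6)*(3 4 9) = (1 4 9 7 5 6) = [0, 4, 2, 3, 9, 6, 1, 5, 8, 7]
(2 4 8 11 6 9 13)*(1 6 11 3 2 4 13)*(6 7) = (1 7 6 9)(2 13 4 8 3) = [0, 7, 13, 2, 8, 5, 9, 6, 3, 1, 10, 11, 12, 4]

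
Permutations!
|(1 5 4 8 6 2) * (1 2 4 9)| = 3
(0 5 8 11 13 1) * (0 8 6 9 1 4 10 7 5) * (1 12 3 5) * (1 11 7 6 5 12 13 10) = (1 8 7 11 10 6 9 13 4)(3 12) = [0, 8, 2, 12, 1, 5, 9, 11, 7, 13, 6, 10, 3, 4]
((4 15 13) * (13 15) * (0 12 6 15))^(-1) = (0 15 6 12)(4 13)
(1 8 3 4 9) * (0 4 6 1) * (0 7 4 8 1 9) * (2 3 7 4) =(0 8 7 2 3 6 9 4) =[8, 1, 3, 6, 0, 5, 9, 2, 7, 4]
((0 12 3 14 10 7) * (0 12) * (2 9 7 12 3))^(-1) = ((2 9 7 3 14 10 12))^(-1) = (2 12 10 14 3 7 9)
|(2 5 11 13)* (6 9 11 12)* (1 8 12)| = 9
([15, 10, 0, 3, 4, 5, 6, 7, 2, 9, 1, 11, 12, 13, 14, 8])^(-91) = [15, 10, 0, 3, 4, 5, 6, 7, 2, 9, 1, 11, 12, 13, 14, 8]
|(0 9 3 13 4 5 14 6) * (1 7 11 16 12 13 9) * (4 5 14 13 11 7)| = 30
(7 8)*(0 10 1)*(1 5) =(0 10 5 1)(7 8) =[10, 0, 2, 3, 4, 1, 6, 8, 7, 9, 5]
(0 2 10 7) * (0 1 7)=(0 2 10)(1 7)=[2, 7, 10, 3, 4, 5, 6, 1, 8, 9, 0]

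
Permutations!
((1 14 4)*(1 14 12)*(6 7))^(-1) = (1 12)(4 14)(6 7)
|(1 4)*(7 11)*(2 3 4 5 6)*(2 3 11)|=15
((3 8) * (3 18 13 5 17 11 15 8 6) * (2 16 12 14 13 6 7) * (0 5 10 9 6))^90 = (0 18 8 15 11 17 5) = ((0 5 17 11 15 8 18)(2 16 12 14 13 10 9 6 3 7))^90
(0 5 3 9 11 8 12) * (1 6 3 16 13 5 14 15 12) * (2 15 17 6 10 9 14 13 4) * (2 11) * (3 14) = (0 13 5 16 4 11 8 1 10 9 2 15 12)(6 14 17) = [13, 10, 15, 3, 11, 16, 14, 7, 1, 2, 9, 8, 0, 5, 17, 12, 4, 6]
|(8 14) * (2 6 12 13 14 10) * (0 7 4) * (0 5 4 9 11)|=|(0 7 9 11)(2 6 12 13 14 8 10)(4 5)|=28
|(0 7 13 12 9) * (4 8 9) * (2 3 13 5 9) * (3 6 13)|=|(0 7 5 9)(2 6 13 12 4 8)|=12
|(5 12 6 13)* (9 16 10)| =|(5 12 6 13)(9 16 10)| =12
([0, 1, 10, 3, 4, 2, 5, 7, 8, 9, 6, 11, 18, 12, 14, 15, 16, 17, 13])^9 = [0, 1, 10, 3, 4, 2, 5, 7, 8, 9, 6, 11, 12, 13, 14, 15, 16, 17, 18]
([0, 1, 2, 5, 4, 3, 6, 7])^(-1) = (7)(3 5)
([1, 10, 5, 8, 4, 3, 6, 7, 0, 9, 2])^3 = [2, 5, 8, 1, 4, 0, 6, 7, 10, 9, 3]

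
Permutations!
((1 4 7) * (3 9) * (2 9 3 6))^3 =((1 4 7)(2 9 6))^3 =(9)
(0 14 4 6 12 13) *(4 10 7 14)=(0 4 6 12 13)(7 14 10)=[4, 1, 2, 3, 6, 5, 12, 14, 8, 9, 7, 11, 13, 0, 10]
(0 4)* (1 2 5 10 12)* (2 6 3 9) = (0 4)(1 6 3 9 2 5 10 12) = [4, 6, 5, 9, 0, 10, 3, 7, 8, 2, 12, 11, 1]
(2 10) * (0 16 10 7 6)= (0 16 10 2 7 6)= [16, 1, 7, 3, 4, 5, 0, 6, 8, 9, 2, 11, 12, 13, 14, 15, 10]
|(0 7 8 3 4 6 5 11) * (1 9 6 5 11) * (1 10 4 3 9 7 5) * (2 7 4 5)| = |(0 2 7 8 9 6 11)(1 4)(5 10)| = 14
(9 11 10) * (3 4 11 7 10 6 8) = (3 4 11 6 8)(7 10 9) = [0, 1, 2, 4, 11, 5, 8, 10, 3, 7, 9, 6]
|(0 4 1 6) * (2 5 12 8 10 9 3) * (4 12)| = |(0 12 8 10 9 3 2 5 4 1 6)| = 11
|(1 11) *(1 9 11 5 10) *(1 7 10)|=2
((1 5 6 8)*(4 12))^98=((1 5 6 8)(4 12))^98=(12)(1 6)(5 8)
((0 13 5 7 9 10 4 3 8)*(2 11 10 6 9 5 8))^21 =(13)(2 11 10 4 3)(5 7)(6 9)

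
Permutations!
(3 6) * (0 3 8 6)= (0 3)(6 8)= [3, 1, 2, 0, 4, 5, 8, 7, 6]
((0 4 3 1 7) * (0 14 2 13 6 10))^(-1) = (0 10 6 13 2 14 7 1 3 4)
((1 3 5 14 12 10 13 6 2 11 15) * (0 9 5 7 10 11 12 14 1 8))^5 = (0 7 12 9 10 11 5 13 15 1 6 8 3 2)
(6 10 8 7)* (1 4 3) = (1 4 3)(6 10 8 7) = [0, 4, 2, 1, 3, 5, 10, 6, 7, 9, 8]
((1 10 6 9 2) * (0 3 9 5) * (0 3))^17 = (1 5 2 6 9 10 3) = ((1 10 6 5 3 9 2))^17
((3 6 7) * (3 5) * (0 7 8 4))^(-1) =((0 7 5 3 6 8 4))^(-1) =(0 4 8 6 3 5 7)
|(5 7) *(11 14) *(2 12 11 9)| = |(2 12 11 14 9)(5 7)| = 10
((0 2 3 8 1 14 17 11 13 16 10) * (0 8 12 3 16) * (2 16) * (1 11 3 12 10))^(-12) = ((0 16 1 14 17 3 10 8 11 13))^(-12) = (0 11 10 17 1)(3 14 16 13 8)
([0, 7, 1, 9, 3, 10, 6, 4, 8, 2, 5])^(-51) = [0, 3, 4, 1, 2, 10, 6, 9, 8, 7, 5]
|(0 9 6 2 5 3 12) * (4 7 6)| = 9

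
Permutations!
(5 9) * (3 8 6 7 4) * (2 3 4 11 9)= (2 3 8 6 7 11 9 5)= [0, 1, 3, 8, 4, 2, 7, 11, 6, 5, 10, 9]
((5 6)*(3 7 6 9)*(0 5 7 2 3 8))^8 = ((0 5 9 8)(2 3)(6 7))^8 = (9)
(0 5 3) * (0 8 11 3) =(0 5)(3 8 11) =[5, 1, 2, 8, 4, 0, 6, 7, 11, 9, 10, 3]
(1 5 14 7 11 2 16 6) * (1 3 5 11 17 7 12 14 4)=(1 11 2 16 6 3 5 4)(7 17)(12 14)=[0, 11, 16, 5, 1, 4, 3, 17, 8, 9, 10, 2, 14, 13, 12, 15, 6, 7]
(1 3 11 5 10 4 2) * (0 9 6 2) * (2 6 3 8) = (0 9 3 11 5 10 4)(1 8 2) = [9, 8, 1, 11, 0, 10, 6, 7, 2, 3, 4, 5]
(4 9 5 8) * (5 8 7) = (4 9 8)(5 7) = [0, 1, 2, 3, 9, 7, 6, 5, 4, 8]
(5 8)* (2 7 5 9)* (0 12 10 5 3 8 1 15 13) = (0 12 10 5 1 15 13)(2 7 3 8 9) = [12, 15, 7, 8, 4, 1, 6, 3, 9, 2, 5, 11, 10, 0, 14, 13]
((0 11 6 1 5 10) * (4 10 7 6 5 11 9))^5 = (11)(0 9 4 10) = ((0 9 4 10)(1 11 5 7 6))^5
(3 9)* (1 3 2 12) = (1 3 9 2 12) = [0, 3, 12, 9, 4, 5, 6, 7, 8, 2, 10, 11, 1]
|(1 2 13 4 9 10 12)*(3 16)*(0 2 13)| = |(0 2)(1 13 4 9 10 12)(3 16)| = 6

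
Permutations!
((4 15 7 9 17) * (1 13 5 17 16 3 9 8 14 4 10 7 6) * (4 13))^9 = ((1 4 15 6)(3 9 16)(5 17 10 7 8 14 13))^9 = (1 4 15 6)(5 10 8 13 17 7 14)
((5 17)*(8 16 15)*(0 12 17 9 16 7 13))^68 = (0 7 15 9 17)(5 12 13 8 16)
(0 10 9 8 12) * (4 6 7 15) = [10, 1, 2, 3, 6, 5, 7, 15, 12, 8, 9, 11, 0, 13, 14, 4] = (0 10 9 8 12)(4 6 7 15)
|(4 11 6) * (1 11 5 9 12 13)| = |(1 11 6 4 5 9 12 13)| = 8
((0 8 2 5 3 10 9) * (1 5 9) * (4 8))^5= (1 5 3 10)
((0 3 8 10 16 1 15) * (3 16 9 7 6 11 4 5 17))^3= (0 15 1 16)(3 9 11 17 10 6 5 8 7 4)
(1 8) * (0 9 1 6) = (0 9 1 8 6) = [9, 8, 2, 3, 4, 5, 0, 7, 6, 1]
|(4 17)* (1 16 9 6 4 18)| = |(1 16 9 6 4 17 18)| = 7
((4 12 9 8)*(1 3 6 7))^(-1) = ((1 3 6 7)(4 12 9 8))^(-1) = (1 7 6 3)(4 8 9 12)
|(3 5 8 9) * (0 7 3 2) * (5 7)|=|(0 5 8 9 2)(3 7)|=10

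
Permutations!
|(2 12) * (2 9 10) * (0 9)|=|(0 9 10 2 12)|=5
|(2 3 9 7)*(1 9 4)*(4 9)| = |(1 4)(2 3 9 7)| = 4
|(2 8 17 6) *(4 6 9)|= |(2 8 17 9 4 6)|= 6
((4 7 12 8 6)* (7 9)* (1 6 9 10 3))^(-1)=(1 3 10 4 6)(7 9 8 12)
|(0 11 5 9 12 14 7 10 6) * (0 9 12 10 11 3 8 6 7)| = |(0 3 8 6 9 10 7 11 5 12 14)| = 11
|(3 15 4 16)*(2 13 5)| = |(2 13 5)(3 15 4 16)| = 12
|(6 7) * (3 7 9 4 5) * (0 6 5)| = 12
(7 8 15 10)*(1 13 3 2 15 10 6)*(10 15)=(1 13 3 2 10 7 8 15 6)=[0, 13, 10, 2, 4, 5, 1, 8, 15, 9, 7, 11, 12, 3, 14, 6]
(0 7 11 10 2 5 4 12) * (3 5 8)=(0 7 11 10 2 8 3 5 4 12)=[7, 1, 8, 5, 12, 4, 6, 11, 3, 9, 2, 10, 0]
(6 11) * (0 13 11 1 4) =(0 13 11 6 1 4) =[13, 4, 2, 3, 0, 5, 1, 7, 8, 9, 10, 6, 12, 11]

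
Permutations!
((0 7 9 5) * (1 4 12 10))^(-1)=((0 7 9 5)(1 4 12 10))^(-1)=(0 5 9 7)(1 10 12 4)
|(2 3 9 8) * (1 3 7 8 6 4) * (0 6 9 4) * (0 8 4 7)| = 4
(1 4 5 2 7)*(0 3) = [3, 4, 7, 0, 5, 2, 6, 1] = (0 3)(1 4 5 2 7)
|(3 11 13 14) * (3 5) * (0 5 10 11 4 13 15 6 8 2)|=12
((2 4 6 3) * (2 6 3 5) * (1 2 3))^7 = (1 2 4)(3 6 5)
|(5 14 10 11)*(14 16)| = 5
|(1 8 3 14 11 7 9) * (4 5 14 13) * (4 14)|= 8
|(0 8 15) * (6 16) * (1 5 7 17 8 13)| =8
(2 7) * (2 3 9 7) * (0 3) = (0 3 9 7) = [3, 1, 2, 9, 4, 5, 6, 0, 8, 7]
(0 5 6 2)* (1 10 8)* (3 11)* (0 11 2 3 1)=(0 5 6 3 2 11 1 10 8)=[5, 10, 11, 2, 4, 6, 3, 7, 0, 9, 8, 1]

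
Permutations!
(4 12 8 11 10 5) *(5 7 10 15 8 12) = (4 5)(7 10)(8 11 15) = [0, 1, 2, 3, 5, 4, 6, 10, 11, 9, 7, 15, 12, 13, 14, 8]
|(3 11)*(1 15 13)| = |(1 15 13)(3 11)| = 6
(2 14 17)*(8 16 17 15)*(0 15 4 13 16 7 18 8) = (0 15)(2 14 4 13 16 17)(7 18 8) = [15, 1, 14, 3, 13, 5, 6, 18, 7, 9, 10, 11, 12, 16, 4, 0, 17, 2, 8]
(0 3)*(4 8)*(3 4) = [4, 1, 2, 0, 8, 5, 6, 7, 3] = (0 4 8 3)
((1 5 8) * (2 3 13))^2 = (1 8 5)(2 13 3)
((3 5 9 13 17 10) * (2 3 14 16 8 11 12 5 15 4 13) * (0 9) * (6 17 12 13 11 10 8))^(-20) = (6 14 8)(10 17 16) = ((0 9 2 3 15 4 11 13 12 5)(6 17 8 10 14 16))^(-20)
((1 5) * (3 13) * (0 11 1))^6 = (13)(0 1)(5 11)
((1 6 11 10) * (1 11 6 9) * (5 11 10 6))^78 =(11)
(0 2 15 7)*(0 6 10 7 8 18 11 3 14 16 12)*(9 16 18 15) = (0 2 9 16 12)(3 14 18 11)(6 10 7)(8 15) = [2, 1, 9, 14, 4, 5, 10, 6, 15, 16, 7, 3, 0, 13, 18, 8, 12, 17, 11]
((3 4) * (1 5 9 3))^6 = (1 5 9 3 4)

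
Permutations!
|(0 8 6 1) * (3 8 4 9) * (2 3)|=|(0 4 9 2 3 8 6 1)|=8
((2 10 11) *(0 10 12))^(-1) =(0 12 2 11 10)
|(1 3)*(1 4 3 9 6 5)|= 4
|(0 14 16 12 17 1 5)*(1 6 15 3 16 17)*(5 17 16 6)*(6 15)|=|(0 14 16 12 1 17 5)(3 15)|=14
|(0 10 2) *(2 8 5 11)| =6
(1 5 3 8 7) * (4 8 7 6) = [0, 5, 2, 7, 8, 3, 4, 1, 6] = (1 5 3 7)(4 8 6)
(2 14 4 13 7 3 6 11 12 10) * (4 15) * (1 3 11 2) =[0, 3, 14, 6, 13, 5, 2, 11, 8, 9, 1, 12, 10, 7, 15, 4] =(1 3 6 2 14 15 4 13 7 11 12 10)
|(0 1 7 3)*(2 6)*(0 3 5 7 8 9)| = 4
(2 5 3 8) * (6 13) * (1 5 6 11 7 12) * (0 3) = (0 3 8 2 6 13 11 7 12 1 5) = [3, 5, 6, 8, 4, 0, 13, 12, 2, 9, 10, 7, 1, 11]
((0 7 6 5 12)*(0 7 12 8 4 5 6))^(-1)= (0 7 12)(4 8 5)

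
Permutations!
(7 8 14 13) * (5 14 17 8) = (5 14 13 7)(8 17) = [0, 1, 2, 3, 4, 14, 6, 5, 17, 9, 10, 11, 12, 7, 13, 15, 16, 8]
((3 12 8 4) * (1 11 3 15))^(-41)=((1 11 3 12 8 4 15))^(-41)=(1 11 3 12 8 4 15)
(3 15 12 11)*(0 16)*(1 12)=(0 16)(1 12 11 3 15)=[16, 12, 2, 15, 4, 5, 6, 7, 8, 9, 10, 3, 11, 13, 14, 1, 0]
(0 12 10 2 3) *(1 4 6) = (0 12 10 2 3)(1 4 6) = [12, 4, 3, 0, 6, 5, 1, 7, 8, 9, 2, 11, 10]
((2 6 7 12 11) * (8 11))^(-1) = ((2 6 7 12 8 11))^(-1) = (2 11 8 12 7 6)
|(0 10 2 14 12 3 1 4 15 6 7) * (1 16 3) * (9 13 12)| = 12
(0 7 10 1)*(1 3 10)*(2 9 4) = (0 7 1)(2 9 4)(3 10) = [7, 0, 9, 10, 2, 5, 6, 1, 8, 4, 3]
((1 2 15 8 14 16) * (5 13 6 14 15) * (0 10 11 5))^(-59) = (0 10 11 5 13 6 14 16 1 2)(8 15)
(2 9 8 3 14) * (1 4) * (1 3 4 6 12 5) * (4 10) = (1 6 12 5)(2 9 8 10 4 3 14) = [0, 6, 9, 14, 3, 1, 12, 7, 10, 8, 4, 11, 5, 13, 2]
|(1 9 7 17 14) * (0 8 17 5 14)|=15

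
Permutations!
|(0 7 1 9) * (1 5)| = |(0 7 5 1 9)| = 5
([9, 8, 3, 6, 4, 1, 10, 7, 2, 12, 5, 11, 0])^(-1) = (0 12 9)(1 5 10 6 3 2 8)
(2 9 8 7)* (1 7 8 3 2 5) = (1 7 5)(2 9 3) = [0, 7, 9, 2, 4, 1, 6, 5, 8, 3]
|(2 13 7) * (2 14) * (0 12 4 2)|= 7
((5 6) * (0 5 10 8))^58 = ((0 5 6 10 8))^58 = (0 10 5 8 6)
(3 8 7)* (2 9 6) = (2 9 6)(3 8 7) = [0, 1, 9, 8, 4, 5, 2, 3, 7, 6]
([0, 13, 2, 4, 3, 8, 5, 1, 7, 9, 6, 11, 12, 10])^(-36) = [0, 7, 2, 3, 4, 6, 10, 8, 5, 9, 13, 11, 12, 1]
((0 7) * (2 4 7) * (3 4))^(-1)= (0 7 4 3 2)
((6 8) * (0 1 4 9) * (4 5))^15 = (9)(6 8)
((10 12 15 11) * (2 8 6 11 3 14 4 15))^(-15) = (2 11)(3 14 4 15)(6 12)(8 10)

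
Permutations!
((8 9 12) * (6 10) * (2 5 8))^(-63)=(2 8 12 5 9)(6 10)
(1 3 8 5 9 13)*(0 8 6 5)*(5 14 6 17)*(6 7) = (0 8)(1 3 17 5 9 13)(6 14 7) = [8, 3, 2, 17, 4, 9, 14, 6, 0, 13, 10, 11, 12, 1, 7, 15, 16, 5]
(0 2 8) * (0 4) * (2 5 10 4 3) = (0 5 10 4)(2 8 3) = [5, 1, 8, 2, 0, 10, 6, 7, 3, 9, 4]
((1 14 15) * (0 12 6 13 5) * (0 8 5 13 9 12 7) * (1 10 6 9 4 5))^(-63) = ((0 7)(1 14 15 10 6 4 5 8)(9 12))^(-63) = (0 7)(1 14 15 10 6 4 5 8)(9 12)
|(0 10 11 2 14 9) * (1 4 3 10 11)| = 20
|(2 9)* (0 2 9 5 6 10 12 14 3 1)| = 9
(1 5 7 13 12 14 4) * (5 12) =[0, 12, 2, 3, 1, 7, 6, 13, 8, 9, 10, 11, 14, 5, 4] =(1 12 14 4)(5 7 13)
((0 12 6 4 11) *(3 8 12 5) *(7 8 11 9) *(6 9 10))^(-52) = ((0 5 3 11)(4 10 6)(7 8 12 9))^(-52) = (12)(4 6 10)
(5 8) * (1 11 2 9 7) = [0, 11, 9, 3, 4, 8, 6, 1, 5, 7, 10, 2] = (1 11 2 9 7)(5 8)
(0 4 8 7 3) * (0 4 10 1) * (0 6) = (0 10 1 6)(3 4 8 7) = [10, 6, 2, 4, 8, 5, 0, 3, 7, 9, 1]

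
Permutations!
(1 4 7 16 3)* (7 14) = [0, 4, 2, 1, 14, 5, 6, 16, 8, 9, 10, 11, 12, 13, 7, 15, 3] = (1 4 14 7 16 3)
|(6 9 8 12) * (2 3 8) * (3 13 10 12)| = |(2 13 10 12 6 9)(3 8)| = 6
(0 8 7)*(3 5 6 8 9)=[9, 1, 2, 5, 4, 6, 8, 0, 7, 3]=(0 9 3 5 6 8 7)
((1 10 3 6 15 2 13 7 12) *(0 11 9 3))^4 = ((0 11 9 3 6 15 2 13 7 12 1 10))^4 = (0 6 7)(1 9 2)(3 13 10)(11 15 12)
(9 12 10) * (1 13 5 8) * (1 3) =(1 13 5 8 3)(9 12 10) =[0, 13, 2, 1, 4, 8, 6, 7, 3, 12, 9, 11, 10, 5]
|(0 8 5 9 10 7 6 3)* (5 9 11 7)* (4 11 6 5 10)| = 9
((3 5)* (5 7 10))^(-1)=((3 7 10 5))^(-1)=(3 5 10 7)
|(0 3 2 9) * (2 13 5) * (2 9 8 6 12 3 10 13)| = 5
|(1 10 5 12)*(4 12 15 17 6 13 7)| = 10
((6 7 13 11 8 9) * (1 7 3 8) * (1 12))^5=((1 7 13 11 12)(3 8 9 6))^5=(13)(3 8 9 6)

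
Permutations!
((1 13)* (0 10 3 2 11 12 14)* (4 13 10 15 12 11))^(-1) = ((0 15 12 14)(1 10 3 2 4 13))^(-1) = (0 14 12 15)(1 13 4 2 3 10)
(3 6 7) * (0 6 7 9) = (0 6 9)(3 7) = [6, 1, 2, 7, 4, 5, 9, 3, 8, 0]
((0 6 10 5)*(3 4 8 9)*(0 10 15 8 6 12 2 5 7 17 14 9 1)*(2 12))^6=((0 2 5 10 7 17 14 9 3 4 6 15 8 1))^6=(0 14 8 7 6 5 3)(1 17 15 10 4 2 9)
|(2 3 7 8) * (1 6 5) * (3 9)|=|(1 6 5)(2 9 3 7 8)|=15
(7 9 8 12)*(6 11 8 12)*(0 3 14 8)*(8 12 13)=[3, 1, 2, 14, 4, 5, 11, 9, 6, 13, 10, 0, 7, 8, 12]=(0 3 14 12 7 9 13 8 6 11)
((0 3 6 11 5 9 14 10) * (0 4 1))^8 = ((0 3 6 11 5 9 14 10 4 1))^8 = (0 4 14 5 6)(1 10 9 11 3)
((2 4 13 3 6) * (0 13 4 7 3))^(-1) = (0 13)(2 6 3 7)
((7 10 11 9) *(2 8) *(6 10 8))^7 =(11) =((2 6 10 11 9 7 8))^7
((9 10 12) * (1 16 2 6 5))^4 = (1 5 6 2 16)(9 10 12)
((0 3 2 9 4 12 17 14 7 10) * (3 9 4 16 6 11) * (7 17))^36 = (17)(0 6 2 7 9 11 4 10 16 3 12)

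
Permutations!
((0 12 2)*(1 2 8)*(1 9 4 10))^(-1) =(0 2 1 10 4 9 8 12)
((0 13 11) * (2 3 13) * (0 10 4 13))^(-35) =(0 2 3)(4 13 11 10)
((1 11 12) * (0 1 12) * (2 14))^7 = (0 1 11)(2 14)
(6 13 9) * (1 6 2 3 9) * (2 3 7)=(1 6 13)(2 7)(3 9)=[0, 6, 7, 9, 4, 5, 13, 2, 8, 3, 10, 11, 12, 1]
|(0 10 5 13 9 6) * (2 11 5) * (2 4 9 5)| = 10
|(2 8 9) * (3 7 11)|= |(2 8 9)(3 7 11)|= 3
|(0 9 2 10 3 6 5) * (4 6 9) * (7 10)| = |(0 4 6 5)(2 7 10 3 9)| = 20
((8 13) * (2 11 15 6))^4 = ((2 11 15 6)(8 13))^4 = (15)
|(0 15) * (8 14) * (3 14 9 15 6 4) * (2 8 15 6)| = 9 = |(0 2 8 9 6 4 3 14 15)|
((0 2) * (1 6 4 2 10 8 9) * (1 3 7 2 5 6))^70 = ((0 10 8 9 3 7 2)(4 5 6))^70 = (10)(4 5 6)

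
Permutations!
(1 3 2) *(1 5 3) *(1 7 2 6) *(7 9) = [0, 9, 5, 6, 4, 3, 1, 2, 8, 7] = (1 9 7 2 5 3 6)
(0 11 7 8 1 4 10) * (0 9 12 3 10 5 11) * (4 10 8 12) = [0, 10, 2, 8, 5, 11, 6, 12, 1, 4, 9, 7, 3] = (1 10 9 4 5 11 7 12 3 8)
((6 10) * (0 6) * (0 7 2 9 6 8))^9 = (0 8)(2 7 10 6 9)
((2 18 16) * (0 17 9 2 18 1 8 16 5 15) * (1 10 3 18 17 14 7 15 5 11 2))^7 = ((0 14 7 15)(1 8 16 17 9)(2 10 3 18 11))^7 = (0 15 7 14)(1 16 9 8 17)(2 3 11 10 18)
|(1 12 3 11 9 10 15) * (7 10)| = |(1 12 3 11 9 7 10 15)| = 8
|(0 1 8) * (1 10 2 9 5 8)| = 6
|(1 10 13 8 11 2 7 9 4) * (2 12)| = 10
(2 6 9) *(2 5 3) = (2 6 9 5 3) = [0, 1, 6, 2, 4, 3, 9, 7, 8, 5]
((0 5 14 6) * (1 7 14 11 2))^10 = (0 11 1 14)(2 7 6 5)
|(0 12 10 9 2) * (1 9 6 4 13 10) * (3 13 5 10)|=20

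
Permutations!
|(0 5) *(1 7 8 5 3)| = |(0 3 1 7 8 5)| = 6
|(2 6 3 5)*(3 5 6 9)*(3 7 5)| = 4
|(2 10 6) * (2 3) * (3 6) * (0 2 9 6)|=6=|(0 2 10 3 9 6)|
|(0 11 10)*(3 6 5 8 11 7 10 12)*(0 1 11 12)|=|(0 7 10 1 11)(3 6 5 8 12)|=5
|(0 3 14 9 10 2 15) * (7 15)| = 8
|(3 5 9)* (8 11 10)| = |(3 5 9)(8 11 10)| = 3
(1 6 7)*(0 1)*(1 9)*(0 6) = [9, 0, 2, 3, 4, 5, 7, 6, 8, 1] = (0 9 1)(6 7)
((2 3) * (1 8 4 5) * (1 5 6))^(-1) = ((1 8 4 6)(2 3))^(-1) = (1 6 4 8)(2 3)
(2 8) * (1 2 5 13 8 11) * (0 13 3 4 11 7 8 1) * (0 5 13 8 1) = [8, 2, 7, 4, 11, 3, 6, 1, 13, 9, 10, 5, 12, 0] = (0 8 13)(1 2 7)(3 4 11 5)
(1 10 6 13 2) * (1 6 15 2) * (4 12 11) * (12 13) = (1 10 15 2 6 12 11 4 13) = [0, 10, 6, 3, 13, 5, 12, 7, 8, 9, 15, 4, 11, 1, 14, 2]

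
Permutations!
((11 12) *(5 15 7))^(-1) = (5 7 15)(11 12)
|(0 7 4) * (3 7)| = |(0 3 7 4)| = 4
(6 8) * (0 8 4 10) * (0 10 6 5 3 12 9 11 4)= (0 8 5 3 12 9 11 4 6)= [8, 1, 2, 12, 6, 3, 0, 7, 5, 11, 10, 4, 9]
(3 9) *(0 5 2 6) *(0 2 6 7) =(0 5 6 2 7)(3 9) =[5, 1, 7, 9, 4, 6, 2, 0, 8, 3]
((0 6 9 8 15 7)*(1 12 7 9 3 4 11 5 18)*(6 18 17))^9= (0 7 12 1 18)(3 5)(4 17)(6 11)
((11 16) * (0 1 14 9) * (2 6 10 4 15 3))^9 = ((0 1 14 9)(2 6 10 4 15 3)(11 16))^9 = (0 1 14 9)(2 4)(3 10)(6 15)(11 16)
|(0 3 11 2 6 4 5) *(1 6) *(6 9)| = 9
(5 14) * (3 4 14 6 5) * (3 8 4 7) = (3 7)(4 14 8)(5 6) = [0, 1, 2, 7, 14, 6, 5, 3, 4, 9, 10, 11, 12, 13, 8]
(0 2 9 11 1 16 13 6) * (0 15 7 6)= (0 2 9 11 1 16 13)(6 15 7)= [2, 16, 9, 3, 4, 5, 15, 6, 8, 11, 10, 1, 12, 0, 14, 7, 13]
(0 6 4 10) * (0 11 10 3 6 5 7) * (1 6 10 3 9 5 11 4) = [11, 6, 2, 10, 9, 7, 1, 0, 8, 5, 4, 3] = (0 11 3 10 4 9 5 7)(1 6)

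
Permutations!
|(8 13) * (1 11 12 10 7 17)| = 6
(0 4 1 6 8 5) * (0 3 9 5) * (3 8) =[4, 6, 2, 9, 1, 8, 3, 7, 0, 5] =(0 4 1 6 3 9 5 8)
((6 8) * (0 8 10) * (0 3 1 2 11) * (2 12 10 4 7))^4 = (12)(0 7 8 2 6 11 4)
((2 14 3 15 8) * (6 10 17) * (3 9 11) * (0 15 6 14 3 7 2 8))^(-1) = (0 15)(2 7 11 9 14 17 10 6 3)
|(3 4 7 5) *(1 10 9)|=12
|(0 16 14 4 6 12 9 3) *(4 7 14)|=14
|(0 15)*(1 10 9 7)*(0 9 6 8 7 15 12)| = 10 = |(0 12)(1 10 6 8 7)(9 15)|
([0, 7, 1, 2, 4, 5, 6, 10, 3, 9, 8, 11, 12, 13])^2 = (13)(1 10 3)(2 7 8)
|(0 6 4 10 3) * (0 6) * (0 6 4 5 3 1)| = 7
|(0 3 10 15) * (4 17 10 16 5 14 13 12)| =11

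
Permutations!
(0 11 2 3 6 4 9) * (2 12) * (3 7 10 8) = [11, 1, 7, 6, 9, 5, 4, 10, 3, 0, 8, 12, 2] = (0 11 12 2 7 10 8 3 6 4 9)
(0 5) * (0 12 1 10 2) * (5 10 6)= (0 10 2)(1 6 5 12)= [10, 6, 0, 3, 4, 12, 5, 7, 8, 9, 2, 11, 1]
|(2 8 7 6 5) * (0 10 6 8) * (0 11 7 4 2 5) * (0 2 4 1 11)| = |(0 10 6 2)(1 11 7 8)| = 4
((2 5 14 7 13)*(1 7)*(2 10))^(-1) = (1 14 5 2 10 13 7)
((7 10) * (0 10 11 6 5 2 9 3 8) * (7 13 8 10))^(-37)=(0 3 6 8 9 11 13 2 7 10 5)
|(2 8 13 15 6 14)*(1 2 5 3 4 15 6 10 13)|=24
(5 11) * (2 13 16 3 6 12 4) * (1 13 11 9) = (1 13 16 3 6 12 4 2 11 5 9) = [0, 13, 11, 6, 2, 9, 12, 7, 8, 1, 10, 5, 4, 16, 14, 15, 3]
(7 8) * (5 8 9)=(5 8 7 9)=[0, 1, 2, 3, 4, 8, 6, 9, 7, 5]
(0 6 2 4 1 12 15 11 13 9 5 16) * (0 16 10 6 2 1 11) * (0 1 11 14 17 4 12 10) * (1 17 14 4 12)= (0 2 1 10 6 11 13 9 5)(12 15 17)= [2, 10, 1, 3, 4, 0, 11, 7, 8, 5, 6, 13, 15, 9, 14, 17, 16, 12]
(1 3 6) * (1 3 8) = (1 8)(3 6) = [0, 8, 2, 6, 4, 5, 3, 7, 1]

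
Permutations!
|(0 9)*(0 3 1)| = |(0 9 3 1)| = 4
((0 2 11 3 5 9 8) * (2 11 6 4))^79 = ((0 11 3 5 9 8)(2 6 4))^79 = (0 11 3 5 9 8)(2 6 4)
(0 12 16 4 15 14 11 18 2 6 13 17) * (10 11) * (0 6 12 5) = [5, 1, 12, 3, 15, 0, 13, 7, 8, 9, 11, 18, 16, 17, 10, 14, 4, 6, 2] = (0 5)(2 12 16 4 15 14 10 11 18)(6 13 17)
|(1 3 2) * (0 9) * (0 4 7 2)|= 7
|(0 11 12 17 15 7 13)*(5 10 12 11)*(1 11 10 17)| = 12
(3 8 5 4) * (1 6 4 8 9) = (1 6 4 3 9)(5 8) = [0, 6, 2, 9, 3, 8, 4, 7, 5, 1]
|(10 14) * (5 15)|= |(5 15)(10 14)|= 2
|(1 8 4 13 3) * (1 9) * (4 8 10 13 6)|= 10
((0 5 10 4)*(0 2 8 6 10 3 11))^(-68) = (11)(2 6 4 8 10)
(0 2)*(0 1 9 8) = [2, 9, 1, 3, 4, 5, 6, 7, 0, 8] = (0 2 1 9 8)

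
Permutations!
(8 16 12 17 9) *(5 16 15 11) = (5 16 12 17 9 8 15 11) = [0, 1, 2, 3, 4, 16, 6, 7, 15, 8, 10, 5, 17, 13, 14, 11, 12, 9]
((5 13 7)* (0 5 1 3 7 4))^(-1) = ((0 5 13 4)(1 3 7))^(-1) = (0 4 13 5)(1 7 3)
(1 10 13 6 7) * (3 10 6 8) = (1 6 7)(3 10 13 8) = [0, 6, 2, 10, 4, 5, 7, 1, 3, 9, 13, 11, 12, 8]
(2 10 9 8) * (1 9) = (1 9 8 2 10) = [0, 9, 10, 3, 4, 5, 6, 7, 2, 8, 1]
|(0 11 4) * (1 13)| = 6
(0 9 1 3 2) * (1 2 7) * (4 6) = (0 9 2)(1 3 7)(4 6) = [9, 3, 0, 7, 6, 5, 4, 1, 8, 2]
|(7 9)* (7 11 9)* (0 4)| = |(0 4)(9 11)| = 2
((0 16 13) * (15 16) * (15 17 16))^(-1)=(0 13 16 17)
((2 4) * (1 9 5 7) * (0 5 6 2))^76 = ((0 5 7 1 9 6 2 4))^76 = (0 9)(1 4)(2 7)(5 6)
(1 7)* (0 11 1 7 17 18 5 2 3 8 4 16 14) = [11, 17, 3, 8, 16, 2, 6, 7, 4, 9, 10, 1, 12, 13, 0, 15, 14, 18, 5] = (0 11 1 17 18 5 2 3 8 4 16 14)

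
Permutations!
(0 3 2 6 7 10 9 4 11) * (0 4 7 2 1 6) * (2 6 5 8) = (0 3 1 5 8 2)(4 11)(7 10 9) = [3, 5, 0, 1, 11, 8, 6, 10, 2, 7, 9, 4]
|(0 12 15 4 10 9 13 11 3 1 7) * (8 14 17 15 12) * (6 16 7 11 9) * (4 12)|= |(0 8 14 17 15 12 4 10 6 16 7)(1 11 3)(9 13)|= 66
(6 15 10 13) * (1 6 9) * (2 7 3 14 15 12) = (1 6 12 2 7 3 14 15 10 13 9) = [0, 6, 7, 14, 4, 5, 12, 3, 8, 1, 13, 11, 2, 9, 15, 10]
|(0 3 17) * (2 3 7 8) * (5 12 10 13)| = 12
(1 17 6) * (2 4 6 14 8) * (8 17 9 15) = (1 9 15 8 2 4 6)(14 17) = [0, 9, 4, 3, 6, 5, 1, 7, 2, 15, 10, 11, 12, 13, 17, 8, 16, 14]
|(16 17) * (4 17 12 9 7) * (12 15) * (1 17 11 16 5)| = 21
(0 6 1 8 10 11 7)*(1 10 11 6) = (0 1 8 11 7)(6 10) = [1, 8, 2, 3, 4, 5, 10, 0, 11, 9, 6, 7]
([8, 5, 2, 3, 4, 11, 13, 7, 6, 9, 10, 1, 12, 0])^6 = [6, 1, 2, 3, 4, 5, 0, 7, 13, 9, 10, 11, 12, 8]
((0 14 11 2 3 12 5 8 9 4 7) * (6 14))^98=(0 14 2 12 8 4)(3 5 9 7 6 11)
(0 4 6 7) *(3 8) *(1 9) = (0 4 6 7)(1 9)(3 8) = [4, 9, 2, 8, 6, 5, 7, 0, 3, 1]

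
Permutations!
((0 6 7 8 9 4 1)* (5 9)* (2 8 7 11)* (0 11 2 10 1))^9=(11)(0 2 5 4 6 8 9)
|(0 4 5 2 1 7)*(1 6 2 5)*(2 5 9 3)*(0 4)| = |(1 7 4)(2 6 5 9 3)| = 15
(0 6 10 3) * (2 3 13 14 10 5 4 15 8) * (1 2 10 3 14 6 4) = (0 4 15 8 10 13 6 5 1 2 14 3) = [4, 2, 14, 0, 15, 1, 5, 7, 10, 9, 13, 11, 12, 6, 3, 8]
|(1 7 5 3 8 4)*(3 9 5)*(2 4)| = |(1 7 3 8 2 4)(5 9)| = 6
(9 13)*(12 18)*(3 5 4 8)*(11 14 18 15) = (3 5 4 8)(9 13)(11 14 18 12 15) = [0, 1, 2, 5, 8, 4, 6, 7, 3, 13, 10, 14, 15, 9, 18, 11, 16, 17, 12]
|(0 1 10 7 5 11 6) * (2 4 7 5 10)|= 9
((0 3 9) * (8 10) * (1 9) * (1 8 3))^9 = (10)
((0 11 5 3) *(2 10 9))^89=((0 11 5 3)(2 10 9))^89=(0 11 5 3)(2 9 10)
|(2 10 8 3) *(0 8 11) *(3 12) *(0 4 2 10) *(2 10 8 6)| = 3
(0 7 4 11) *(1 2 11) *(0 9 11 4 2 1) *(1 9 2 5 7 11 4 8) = (0 11 2 8 1 9 4)(5 7) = [11, 9, 8, 3, 0, 7, 6, 5, 1, 4, 10, 2]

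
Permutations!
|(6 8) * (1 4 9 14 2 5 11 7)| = 8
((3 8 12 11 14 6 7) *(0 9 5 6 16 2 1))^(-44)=((0 9 5 6 7 3 8 12 11 14 16 2 1))^(-44)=(0 11 6 2 8 9 14 7 1 12 5 16 3)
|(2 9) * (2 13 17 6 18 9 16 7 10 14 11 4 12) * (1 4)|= 45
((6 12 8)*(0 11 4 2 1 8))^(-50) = (0 6 1 4)(2 11 12 8)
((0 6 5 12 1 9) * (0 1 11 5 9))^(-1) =((0 6 9 1)(5 12 11))^(-1) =(0 1 9 6)(5 11 12)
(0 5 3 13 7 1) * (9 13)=(0 5 3 9 13 7 1)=[5, 0, 2, 9, 4, 3, 6, 1, 8, 13, 10, 11, 12, 7]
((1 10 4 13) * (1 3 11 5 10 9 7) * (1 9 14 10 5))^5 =((1 14 10 4 13 3 11)(7 9))^5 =(1 3 4 14 11 13 10)(7 9)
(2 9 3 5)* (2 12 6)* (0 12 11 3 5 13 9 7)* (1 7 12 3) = (0 3 13 9 5 11 1 7)(2 12 6) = [3, 7, 12, 13, 4, 11, 2, 0, 8, 5, 10, 1, 6, 9]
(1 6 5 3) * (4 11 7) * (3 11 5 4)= (1 6 4 5 11 7 3)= [0, 6, 2, 1, 5, 11, 4, 3, 8, 9, 10, 7]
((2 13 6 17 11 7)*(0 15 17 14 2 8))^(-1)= ((0 15 17 11 7 8)(2 13 6 14))^(-1)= (0 8 7 11 17 15)(2 14 6 13)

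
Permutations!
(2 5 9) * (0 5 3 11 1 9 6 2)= (0 5 6 2 3 11 1 9)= [5, 9, 3, 11, 4, 6, 2, 7, 8, 0, 10, 1]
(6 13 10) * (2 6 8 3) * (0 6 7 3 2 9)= (0 6 13 10 8 2 7 3 9)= [6, 1, 7, 9, 4, 5, 13, 3, 2, 0, 8, 11, 12, 10]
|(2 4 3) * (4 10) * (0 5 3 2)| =3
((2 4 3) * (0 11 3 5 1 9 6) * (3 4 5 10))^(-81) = ((0 11 4 10 3 2 5 1 9 6))^(-81) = (0 6 9 1 5 2 3 10 4 11)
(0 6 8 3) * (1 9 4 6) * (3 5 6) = [1, 9, 2, 0, 3, 6, 8, 7, 5, 4] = (0 1 9 4 3)(5 6 8)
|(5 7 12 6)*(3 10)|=|(3 10)(5 7 12 6)|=4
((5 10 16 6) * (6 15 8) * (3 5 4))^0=(16)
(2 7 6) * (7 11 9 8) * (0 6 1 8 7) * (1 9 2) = (0 6 1 8)(2 11)(7 9) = [6, 8, 11, 3, 4, 5, 1, 9, 0, 7, 10, 2]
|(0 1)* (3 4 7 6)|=|(0 1)(3 4 7 6)|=4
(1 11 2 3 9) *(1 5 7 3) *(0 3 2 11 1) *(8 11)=(0 3 9 5 7 2)(8 11)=[3, 1, 0, 9, 4, 7, 6, 2, 11, 5, 10, 8]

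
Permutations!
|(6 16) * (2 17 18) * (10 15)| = 6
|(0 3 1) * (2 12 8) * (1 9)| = |(0 3 9 1)(2 12 8)| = 12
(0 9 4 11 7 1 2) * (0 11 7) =(0 9 4 7 1 2 11) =[9, 2, 11, 3, 7, 5, 6, 1, 8, 4, 10, 0]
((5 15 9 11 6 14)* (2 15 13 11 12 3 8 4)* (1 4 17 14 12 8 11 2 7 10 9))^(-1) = (1 15 2 13 5 14 17 8 9 10 7 4)(3 12 6 11)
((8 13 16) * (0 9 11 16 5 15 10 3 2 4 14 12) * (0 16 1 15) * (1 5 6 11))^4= (0 10 14 13)(1 2 16 11)(3 12 6 9)(4 8 5 15)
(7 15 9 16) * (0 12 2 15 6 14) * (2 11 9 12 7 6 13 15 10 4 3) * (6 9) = [7, 1, 10, 2, 3, 5, 14, 13, 8, 16, 4, 6, 11, 15, 0, 12, 9] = (0 7 13 15 12 11 6 14)(2 10 4 3)(9 16)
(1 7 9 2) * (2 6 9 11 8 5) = (1 7 11 8 5 2)(6 9) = [0, 7, 1, 3, 4, 2, 9, 11, 5, 6, 10, 8]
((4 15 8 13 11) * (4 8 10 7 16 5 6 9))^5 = (4 5 10 9 16 15 6 7)(8 11 13)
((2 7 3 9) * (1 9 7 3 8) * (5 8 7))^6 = (9)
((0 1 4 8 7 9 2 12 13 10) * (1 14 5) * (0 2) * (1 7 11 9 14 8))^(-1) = (0 9 11 8)(1 4)(2 10 13 12)(5 14 7) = ((0 8 11 9)(1 4)(2 12 13 10)(5 7 14))^(-1)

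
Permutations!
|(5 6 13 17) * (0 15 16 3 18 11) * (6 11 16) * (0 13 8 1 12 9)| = 84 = |(0 15 6 8 1 12 9)(3 18 16)(5 11 13 17)|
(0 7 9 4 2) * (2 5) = (0 7 9 4 5 2) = [7, 1, 0, 3, 5, 2, 6, 9, 8, 4]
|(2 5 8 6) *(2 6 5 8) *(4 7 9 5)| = 6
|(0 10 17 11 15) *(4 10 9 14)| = |(0 9 14 4 10 17 11 15)| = 8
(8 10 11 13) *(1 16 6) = (1 16 6)(8 10 11 13) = [0, 16, 2, 3, 4, 5, 1, 7, 10, 9, 11, 13, 12, 8, 14, 15, 6]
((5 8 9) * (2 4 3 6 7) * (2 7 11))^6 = ((2 4 3 6 11)(5 8 9))^6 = (2 4 3 6 11)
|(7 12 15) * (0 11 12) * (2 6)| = |(0 11 12 15 7)(2 6)| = 10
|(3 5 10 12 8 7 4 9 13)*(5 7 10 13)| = |(3 7 4 9 5 13)(8 10 12)| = 6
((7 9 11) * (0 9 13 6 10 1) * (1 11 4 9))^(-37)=((0 1)(4 9)(6 10 11 7 13))^(-37)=(0 1)(4 9)(6 7 10 13 11)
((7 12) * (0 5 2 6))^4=(12)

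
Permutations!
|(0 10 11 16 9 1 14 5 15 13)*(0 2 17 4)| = |(0 10 11 16 9 1 14 5 15 13 2 17 4)| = 13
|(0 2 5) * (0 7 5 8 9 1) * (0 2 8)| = |(0 8 9 1 2)(5 7)| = 10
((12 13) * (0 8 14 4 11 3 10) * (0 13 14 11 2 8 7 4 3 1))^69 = (0 1 11 8 2 4 7)(3 14 12 13 10)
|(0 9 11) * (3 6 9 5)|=6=|(0 5 3 6 9 11)|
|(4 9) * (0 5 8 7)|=4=|(0 5 8 7)(4 9)|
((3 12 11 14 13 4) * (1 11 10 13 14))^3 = (14)(1 11)(3 13 12 4 10) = ((14)(1 11)(3 12 10 13 4))^3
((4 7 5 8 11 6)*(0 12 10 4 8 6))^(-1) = (0 11 8 6 5 7 4 10 12)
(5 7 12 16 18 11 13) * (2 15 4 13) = (2 15 4 13 5 7 12 16 18 11) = [0, 1, 15, 3, 13, 7, 6, 12, 8, 9, 10, 2, 16, 5, 14, 4, 18, 17, 11]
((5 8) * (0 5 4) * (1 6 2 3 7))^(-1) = (0 4 8 5)(1 7 3 2 6)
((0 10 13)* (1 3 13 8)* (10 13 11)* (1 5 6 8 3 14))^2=(14)(3 10 11)(5 8 6)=((0 13)(1 14)(3 11 10)(5 6 8))^2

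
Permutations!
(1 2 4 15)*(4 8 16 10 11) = (1 2 8 16 10 11 4 15) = [0, 2, 8, 3, 15, 5, 6, 7, 16, 9, 11, 4, 12, 13, 14, 1, 10]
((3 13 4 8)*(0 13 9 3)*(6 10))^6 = (0 4)(8 13)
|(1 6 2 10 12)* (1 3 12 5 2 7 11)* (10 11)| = |(1 6 7 10 5 2 11)(3 12)| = 14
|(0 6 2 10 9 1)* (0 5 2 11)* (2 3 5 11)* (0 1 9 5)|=6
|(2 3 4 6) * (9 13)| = |(2 3 4 6)(9 13)| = 4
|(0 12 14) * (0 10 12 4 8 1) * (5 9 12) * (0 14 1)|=|(0 4 8)(1 14 10 5 9 12)|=6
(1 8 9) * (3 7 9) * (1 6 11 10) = (1 8 3 7 9 6 11 10) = [0, 8, 2, 7, 4, 5, 11, 9, 3, 6, 1, 10]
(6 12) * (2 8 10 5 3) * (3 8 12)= (2 12 6 3)(5 8 10)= [0, 1, 12, 2, 4, 8, 3, 7, 10, 9, 5, 11, 6]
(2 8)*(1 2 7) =(1 2 8 7) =[0, 2, 8, 3, 4, 5, 6, 1, 7]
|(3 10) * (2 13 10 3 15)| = |(2 13 10 15)| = 4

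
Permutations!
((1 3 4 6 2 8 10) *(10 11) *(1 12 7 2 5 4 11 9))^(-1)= ((1 3 11 10 12 7 2 8 9)(4 6 5))^(-1)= (1 9 8 2 7 12 10 11 3)(4 5 6)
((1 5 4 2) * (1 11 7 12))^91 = ((1 5 4 2 11 7 12))^91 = (12)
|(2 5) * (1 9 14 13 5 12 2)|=10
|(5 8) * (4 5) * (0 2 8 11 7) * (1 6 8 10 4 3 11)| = 11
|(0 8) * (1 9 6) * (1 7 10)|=10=|(0 8)(1 9 6 7 10)|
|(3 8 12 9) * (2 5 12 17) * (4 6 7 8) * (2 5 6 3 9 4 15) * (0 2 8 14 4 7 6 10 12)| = |(0 2 10 12 7 14 4 3 15 8 17 5)| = 12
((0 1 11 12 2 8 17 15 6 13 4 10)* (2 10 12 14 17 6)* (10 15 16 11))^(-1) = ((0 1 10)(2 8 6 13 4 12 15)(11 14 17 16))^(-1) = (0 10 1)(2 15 12 4 13 6 8)(11 16 17 14)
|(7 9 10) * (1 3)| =|(1 3)(7 9 10)| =6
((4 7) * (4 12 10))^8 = (12)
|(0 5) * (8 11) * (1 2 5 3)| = |(0 3 1 2 5)(8 11)| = 10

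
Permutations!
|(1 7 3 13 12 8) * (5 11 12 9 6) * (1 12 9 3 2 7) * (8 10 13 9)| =18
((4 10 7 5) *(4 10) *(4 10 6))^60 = ((4 10 7 5 6))^60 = (10)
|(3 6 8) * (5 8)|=|(3 6 5 8)|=4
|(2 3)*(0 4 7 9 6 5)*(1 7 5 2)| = 6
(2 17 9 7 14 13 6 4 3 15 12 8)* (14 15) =[0, 1, 17, 14, 3, 5, 4, 15, 2, 7, 10, 11, 8, 6, 13, 12, 16, 9] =(2 17 9 7 15 12 8)(3 14 13 6 4)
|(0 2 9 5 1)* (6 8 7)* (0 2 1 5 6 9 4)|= |(0 1 2 4)(6 8 7 9)|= 4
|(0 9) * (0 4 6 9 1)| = |(0 1)(4 6 9)| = 6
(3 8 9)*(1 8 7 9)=(1 8)(3 7 9)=[0, 8, 2, 7, 4, 5, 6, 9, 1, 3]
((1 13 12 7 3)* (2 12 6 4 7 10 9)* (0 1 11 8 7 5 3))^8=((0 1 13 6 4 5 3 11 8 7)(2 12 10 9))^8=(0 8 3 4 13)(1 7 11 5 6)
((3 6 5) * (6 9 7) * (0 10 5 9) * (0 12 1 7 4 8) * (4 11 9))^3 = ((0 10 5 3 12 1 7 6 4 8)(9 11))^3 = (0 3 7 8 5 1 4 10 12 6)(9 11)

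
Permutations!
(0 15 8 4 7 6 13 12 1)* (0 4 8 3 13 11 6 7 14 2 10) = (0 15 3 13 12 1 4 14 2 10)(6 11) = [15, 4, 10, 13, 14, 5, 11, 7, 8, 9, 0, 6, 1, 12, 2, 3]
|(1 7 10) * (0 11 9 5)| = 12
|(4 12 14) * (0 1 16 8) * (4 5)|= |(0 1 16 8)(4 12 14 5)|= 4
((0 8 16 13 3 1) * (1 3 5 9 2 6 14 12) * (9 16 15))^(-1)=((0 8 15 9 2 6 14 12 1)(5 16 13))^(-1)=(0 1 12 14 6 2 9 15 8)(5 13 16)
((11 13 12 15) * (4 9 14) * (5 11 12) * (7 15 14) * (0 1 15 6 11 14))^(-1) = (0 12 15 1)(4 14 5 13 11 6 7 9)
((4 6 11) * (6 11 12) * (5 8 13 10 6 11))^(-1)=(4 11 12 6 10 13 8 5)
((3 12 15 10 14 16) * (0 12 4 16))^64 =((0 12 15 10 14)(3 4 16))^64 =(0 14 10 15 12)(3 4 16)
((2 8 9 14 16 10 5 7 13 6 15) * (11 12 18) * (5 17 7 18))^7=((2 8 9 14 16 10 17 7 13 6 15)(5 18 11 12))^7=(2 7 14 15 17 9 6 10 8 13 16)(5 12 11 18)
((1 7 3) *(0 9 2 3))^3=(0 3)(1 9)(2 7)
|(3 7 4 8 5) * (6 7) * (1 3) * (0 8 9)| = |(0 8 5 1 3 6 7 4 9)| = 9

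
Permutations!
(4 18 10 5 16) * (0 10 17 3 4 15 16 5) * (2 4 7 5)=(0 10)(2 4 18 17 3 7 5)(15 16)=[10, 1, 4, 7, 18, 2, 6, 5, 8, 9, 0, 11, 12, 13, 14, 16, 15, 3, 17]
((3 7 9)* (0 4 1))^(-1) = (0 1 4)(3 9 7)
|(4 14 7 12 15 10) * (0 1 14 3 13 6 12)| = 28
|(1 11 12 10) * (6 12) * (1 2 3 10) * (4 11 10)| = 8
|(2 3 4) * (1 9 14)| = |(1 9 14)(2 3 4)| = 3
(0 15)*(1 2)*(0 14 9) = (0 15 14 9)(1 2) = [15, 2, 1, 3, 4, 5, 6, 7, 8, 0, 10, 11, 12, 13, 9, 14]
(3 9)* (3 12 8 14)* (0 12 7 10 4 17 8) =(0 12)(3 9 7 10 4 17 8 14) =[12, 1, 2, 9, 17, 5, 6, 10, 14, 7, 4, 11, 0, 13, 3, 15, 16, 8]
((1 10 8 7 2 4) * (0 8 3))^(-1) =(0 3 10 1 4 2 7 8)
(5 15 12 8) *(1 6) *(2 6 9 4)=(1 9 4 2 6)(5 15 12 8)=[0, 9, 6, 3, 2, 15, 1, 7, 5, 4, 10, 11, 8, 13, 14, 12]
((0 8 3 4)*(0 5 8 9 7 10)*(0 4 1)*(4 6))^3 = ((0 9 7 10 6 4 5 8 3 1))^3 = (0 10 5 1 7 4 3 9 6 8)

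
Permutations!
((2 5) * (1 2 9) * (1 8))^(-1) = ((1 2 5 9 8))^(-1) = (1 8 9 5 2)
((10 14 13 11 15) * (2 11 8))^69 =(2 8 13 14 10 15 11)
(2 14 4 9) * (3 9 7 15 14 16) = (2 16 3 9)(4 7 15 14) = [0, 1, 16, 9, 7, 5, 6, 15, 8, 2, 10, 11, 12, 13, 4, 14, 3]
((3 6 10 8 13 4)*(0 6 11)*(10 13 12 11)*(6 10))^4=(13)(0 11 12 8 10)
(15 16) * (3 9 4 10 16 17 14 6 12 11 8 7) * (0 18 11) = (0 18 11 8 7 3 9 4 10 16 15 17 14 6 12) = [18, 1, 2, 9, 10, 5, 12, 3, 7, 4, 16, 8, 0, 13, 6, 17, 15, 14, 11]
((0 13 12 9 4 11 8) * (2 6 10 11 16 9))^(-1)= (0 8 11 10 6 2 12 13)(4 9 16)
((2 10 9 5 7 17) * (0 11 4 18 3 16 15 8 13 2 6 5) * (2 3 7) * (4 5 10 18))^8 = (0 10 17 18 5)(2 11 9 6 7)(3 8 16 13 15)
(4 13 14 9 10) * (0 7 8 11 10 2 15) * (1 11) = [7, 11, 15, 3, 13, 5, 6, 8, 1, 2, 4, 10, 12, 14, 9, 0] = (0 7 8 1 11 10 4 13 14 9 2 15)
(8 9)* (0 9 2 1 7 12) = (0 9 8 2 1 7 12) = [9, 7, 1, 3, 4, 5, 6, 12, 2, 8, 10, 11, 0]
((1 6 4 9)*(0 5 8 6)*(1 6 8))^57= (9)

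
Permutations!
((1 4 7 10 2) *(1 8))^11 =((1 4 7 10 2 8))^11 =(1 8 2 10 7 4)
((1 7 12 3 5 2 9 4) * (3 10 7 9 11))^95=(1 4 9)(2 5 3 11)(7 10 12)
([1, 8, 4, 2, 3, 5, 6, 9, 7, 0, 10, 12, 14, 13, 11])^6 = (14)(0 1 8 7 9)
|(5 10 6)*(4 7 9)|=3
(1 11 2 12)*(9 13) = [0, 11, 12, 3, 4, 5, 6, 7, 8, 13, 10, 2, 1, 9] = (1 11 2 12)(9 13)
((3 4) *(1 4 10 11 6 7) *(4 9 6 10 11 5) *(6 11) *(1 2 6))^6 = ((1 9 11 10 5 4 3)(2 6 7))^6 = (1 3 4 5 10 11 9)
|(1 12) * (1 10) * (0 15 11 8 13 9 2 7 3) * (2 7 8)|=9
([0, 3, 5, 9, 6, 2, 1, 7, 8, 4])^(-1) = [0, 6, 5, 1, 9, 2, 4, 7, 8, 3]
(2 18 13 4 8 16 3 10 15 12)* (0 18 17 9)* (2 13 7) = (0 18 7 2 17 9)(3 10 15 12 13 4 8 16) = [18, 1, 17, 10, 8, 5, 6, 2, 16, 0, 15, 11, 13, 4, 14, 12, 3, 9, 7]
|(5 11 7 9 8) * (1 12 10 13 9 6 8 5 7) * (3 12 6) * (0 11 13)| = |(0 11 1 6 8 7 3 12 10)(5 13 9)| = 9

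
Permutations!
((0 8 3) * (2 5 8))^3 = ((0 2 5 8 3))^3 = (0 8 2 3 5)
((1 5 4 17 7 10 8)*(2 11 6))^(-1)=(1 8 10 7 17 4 5)(2 6 11)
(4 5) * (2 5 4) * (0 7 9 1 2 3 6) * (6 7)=(0 6)(1 2 5 3 7 9)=[6, 2, 5, 7, 4, 3, 0, 9, 8, 1]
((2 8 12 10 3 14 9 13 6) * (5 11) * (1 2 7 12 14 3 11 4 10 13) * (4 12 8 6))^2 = ((1 2 6 7 8 14 9)(4 10 11 5 12 13))^2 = (1 6 8 9 2 7 14)(4 11 12)(5 13 10)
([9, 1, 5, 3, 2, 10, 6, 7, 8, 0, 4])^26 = [0, 1, 10, 3, 5, 4, 6, 7, 8, 9, 2]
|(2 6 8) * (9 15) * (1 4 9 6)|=7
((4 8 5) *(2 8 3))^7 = ((2 8 5 4 3))^7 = (2 5 3 8 4)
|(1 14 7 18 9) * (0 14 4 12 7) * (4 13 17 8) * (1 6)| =10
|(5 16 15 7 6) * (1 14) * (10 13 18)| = |(1 14)(5 16 15 7 6)(10 13 18)| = 30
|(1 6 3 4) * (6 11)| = 5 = |(1 11 6 3 4)|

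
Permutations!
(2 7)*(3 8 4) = (2 7)(3 8 4) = [0, 1, 7, 8, 3, 5, 6, 2, 4]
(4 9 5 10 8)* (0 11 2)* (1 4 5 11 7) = (0 7 1 4 9 11 2)(5 10 8) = [7, 4, 0, 3, 9, 10, 6, 1, 5, 11, 8, 2]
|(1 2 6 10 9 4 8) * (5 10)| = |(1 2 6 5 10 9 4 8)| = 8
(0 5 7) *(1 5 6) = (0 6 1 5 7) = [6, 5, 2, 3, 4, 7, 1, 0]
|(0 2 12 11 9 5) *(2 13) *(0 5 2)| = |(0 13)(2 12 11 9)| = 4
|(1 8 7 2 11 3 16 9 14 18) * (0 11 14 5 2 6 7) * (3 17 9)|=10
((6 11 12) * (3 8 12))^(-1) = (3 11 6 12 8)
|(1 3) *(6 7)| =|(1 3)(6 7)| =2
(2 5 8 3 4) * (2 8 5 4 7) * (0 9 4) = (0 9 4 8 3 7 2) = [9, 1, 0, 7, 8, 5, 6, 2, 3, 4]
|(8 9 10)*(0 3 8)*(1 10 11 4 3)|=|(0 1 10)(3 8 9 11 4)|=15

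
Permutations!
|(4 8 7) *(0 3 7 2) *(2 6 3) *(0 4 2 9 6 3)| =|(0 9 6)(2 4 8 3 7)| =15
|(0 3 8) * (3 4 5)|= 5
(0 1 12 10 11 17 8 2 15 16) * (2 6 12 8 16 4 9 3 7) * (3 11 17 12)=(0 1 8 6 3 7 2 15 4 9 11 12 10 17 16)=[1, 8, 15, 7, 9, 5, 3, 2, 6, 11, 17, 12, 10, 13, 14, 4, 0, 16]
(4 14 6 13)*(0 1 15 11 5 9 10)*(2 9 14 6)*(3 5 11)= (0 1 15 3 5 14 2 9 10)(4 6 13)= [1, 15, 9, 5, 6, 14, 13, 7, 8, 10, 0, 11, 12, 4, 2, 3]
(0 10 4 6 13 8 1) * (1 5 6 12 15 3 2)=[10, 0, 1, 2, 12, 6, 13, 7, 5, 9, 4, 11, 15, 8, 14, 3]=(0 10 4 12 15 3 2 1)(5 6 13 8)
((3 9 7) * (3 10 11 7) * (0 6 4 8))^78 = ((0 6 4 8)(3 9)(7 10 11))^78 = (11)(0 4)(6 8)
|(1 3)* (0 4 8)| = 6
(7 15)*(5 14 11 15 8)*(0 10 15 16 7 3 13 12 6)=(0 10 15 3 13 12 6)(5 14 11 16 7 8)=[10, 1, 2, 13, 4, 14, 0, 8, 5, 9, 15, 16, 6, 12, 11, 3, 7]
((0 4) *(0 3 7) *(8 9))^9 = ((0 4 3 7)(8 9))^9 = (0 4 3 7)(8 9)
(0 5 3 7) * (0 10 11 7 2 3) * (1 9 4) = (0 5)(1 9 4)(2 3)(7 10 11) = [5, 9, 3, 2, 1, 0, 6, 10, 8, 4, 11, 7]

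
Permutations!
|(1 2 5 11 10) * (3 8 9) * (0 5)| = |(0 5 11 10 1 2)(3 8 9)| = 6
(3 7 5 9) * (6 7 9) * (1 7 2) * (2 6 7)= (1 2)(3 9)(5 7)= [0, 2, 1, 9, 4, 7, 6, 5, 8, 3]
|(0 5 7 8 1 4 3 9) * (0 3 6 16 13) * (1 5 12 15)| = 24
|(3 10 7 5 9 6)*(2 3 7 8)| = 4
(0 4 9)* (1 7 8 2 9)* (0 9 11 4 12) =(0 12)(1 7 8 2 11 4) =[12, 7, 11, 3, 1, 5, 6, 8, 2, 9, 10, 4, 0]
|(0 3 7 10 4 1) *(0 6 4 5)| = 15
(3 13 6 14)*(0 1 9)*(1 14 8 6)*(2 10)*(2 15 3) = (0 14 2 10 15 3 13 1 9)(6 8) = [14, 9, 10, 13, 4, 5, 8, 7, 6, 0, 15, 11, 12, 1, 2, 3]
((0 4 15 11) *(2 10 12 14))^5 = (0 4 15 11)(2 10 12 14)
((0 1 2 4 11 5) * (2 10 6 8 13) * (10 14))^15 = ((0 1 14 10 6 8 13 2 4 11 5))^15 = (0 6 4 1 8 11 14 13 5 10 2)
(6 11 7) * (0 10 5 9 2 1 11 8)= (0 10 5 9 2 1 11 7 6 8)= [10, 11, 1, 3, 4, 9, 8, 6, 0, 2, 5, 7]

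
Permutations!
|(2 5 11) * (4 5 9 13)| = |(2 9 13 4 5 11)| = 6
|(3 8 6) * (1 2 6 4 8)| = |(1 2 6 3)(4 8)| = 4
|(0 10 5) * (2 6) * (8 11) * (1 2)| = 6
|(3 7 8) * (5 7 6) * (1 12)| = 10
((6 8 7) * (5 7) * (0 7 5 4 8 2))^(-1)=((0 7 6 2)(4 8))^(-1)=(0 2 6 7)(4 8)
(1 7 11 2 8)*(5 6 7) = [0, 5, 8, 3, 4, 6, 7, 11, 1, 9, 10, 2] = (1 5 6 7 11 2 8)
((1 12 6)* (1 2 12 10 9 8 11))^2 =(1 9 11 10 8)(2 6 12)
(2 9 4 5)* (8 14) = (2 9 4 5)(8 14) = [0, 1, 9, 3, 5, 2, 6, 7, 14, 4, 10, 11, 12, 13, 8]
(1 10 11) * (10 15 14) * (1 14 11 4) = (1 15 11 14 10 4) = [0, 15, 2, 3, 1, 5, 6, 7, 8, 9, 4, 14, 12, 13, 10, 11]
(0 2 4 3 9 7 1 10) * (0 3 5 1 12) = (0 2 4 5 1 10 3 9 7 12) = [2, 10, 4, 9, 5, 1, 6, 12, 8, 7, 3, 11, 0]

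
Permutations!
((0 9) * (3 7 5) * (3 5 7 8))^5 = (0 9)(3 8)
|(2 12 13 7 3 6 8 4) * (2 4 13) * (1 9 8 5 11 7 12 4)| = |(1 9 8 13 12 2 4)(3 6 5 11 7)| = 35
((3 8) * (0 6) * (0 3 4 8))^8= ((0 6 3)(4 8))^8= (8)(0 3 6)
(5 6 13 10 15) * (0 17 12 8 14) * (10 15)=(0 17 12 8 14)(5 6 13 15)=[17, 1, 2, 3, 4, 6, 13, 7, 14, 9, 10, 11, 8, 15, 0, 5, 16, 12]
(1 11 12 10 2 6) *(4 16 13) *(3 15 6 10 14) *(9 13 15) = (1 11 12 14 3 9 13 4 16 15 6)(2 10) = [0, 11, 10, 9, 16, 5, 1, 7, 8, 13, 2, 12, 14, 4, 3, 6, 15]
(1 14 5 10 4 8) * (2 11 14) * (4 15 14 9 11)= [0, 2, 4, 3, 8, 10, 6, 7, 1, 11, 15, 9, 12, 13, 5, 14]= (1 2 4 8)(5 10 15 14)(9 11)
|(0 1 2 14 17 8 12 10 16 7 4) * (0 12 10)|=11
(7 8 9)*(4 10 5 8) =[0, 1, 2, 3, 10, 8, 6, 4, 9, 7, 5] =(4 10 5 8 9 7)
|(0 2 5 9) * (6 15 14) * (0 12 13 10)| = |(0 2 5 9 12 13 10)(6 15 14)| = 21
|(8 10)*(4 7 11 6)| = 4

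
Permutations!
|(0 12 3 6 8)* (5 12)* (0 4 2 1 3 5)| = |(1 3 6 8 4 2)(5 12)| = 6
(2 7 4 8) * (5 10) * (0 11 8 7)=(0 11 8 2)(4 7)(5 10)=[11, 1, 0, 3, 7, 10, 6, 4, 2, 9, 5, 8]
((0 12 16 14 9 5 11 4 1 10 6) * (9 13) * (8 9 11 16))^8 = (0 11 9 10 14 12 4 5 6 13 8 1 16)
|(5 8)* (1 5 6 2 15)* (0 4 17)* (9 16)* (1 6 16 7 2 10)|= |(0 4 17)(1 5 8 16 9 7 2 15 6 10)|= 30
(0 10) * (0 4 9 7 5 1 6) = [10, 6, 2, 3, 9, 1, 0, 5, 8, 7, 4] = (0 10 4 9 7 5 1 6)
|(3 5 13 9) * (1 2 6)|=12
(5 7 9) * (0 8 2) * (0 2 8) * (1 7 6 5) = [0, 7, 2, 3, 4, 6, 5, 9, 8, 1] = (1 7 9)(5 6)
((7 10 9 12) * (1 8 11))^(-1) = (1 11 8)(7 12 9 10)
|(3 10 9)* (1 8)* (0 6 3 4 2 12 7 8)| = |(0 6 3 10 9 4 2 12 7 8 1)| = 11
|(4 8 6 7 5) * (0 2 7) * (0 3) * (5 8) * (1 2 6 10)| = 30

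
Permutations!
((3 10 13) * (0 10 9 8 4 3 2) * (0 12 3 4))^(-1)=((0 10 13 2 12 3 9 8))^(-1)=(0 8 9 3 12 2 13 10)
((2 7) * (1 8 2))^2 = (1 2)(7 8)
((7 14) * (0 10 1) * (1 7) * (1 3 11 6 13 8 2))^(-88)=((0 10 7 14 3 11 6 13 8 2 1))^(-88)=(14)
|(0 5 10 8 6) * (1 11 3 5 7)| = |(0 7 1 11 3 5 10 8 6)| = 9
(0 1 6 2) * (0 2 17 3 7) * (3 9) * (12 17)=(0 1 6 12 17 9 3 7)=[1, 6, 2, 7, 4, 5, 12, 0, 8, 3, 10, 11, 17, 13, 14, 15, 16, 9]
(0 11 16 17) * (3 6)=(0 11 16 17)(3 6)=[11, 1, 2, 6, 4, 5, 3, 7, 8, 9, 10, 16, 12, 13, 14, 15, 17, 0]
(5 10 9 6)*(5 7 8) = [0, 1, 2, 3, 4, 10, 7, 8, 5, 6, 9] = (5 10 9 6 7 8)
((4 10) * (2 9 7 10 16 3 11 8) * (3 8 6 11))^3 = ((2 9 7 10 4 16 8)(6 11))^3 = (2 10 8 7 16 9 4)(6 11)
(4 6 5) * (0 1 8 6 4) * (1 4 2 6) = (0 4 2 6 5)(1 8) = [4, 8, 6, 3, 2, 0, 5, 7, 1]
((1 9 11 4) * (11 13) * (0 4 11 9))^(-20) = (13)(0 4 1)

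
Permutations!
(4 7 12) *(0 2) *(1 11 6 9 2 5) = [5, 11, 0, 3, 7, 1, 9, 12, 8, 2, 10, 6, 4] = (0 5 1 11 6 9 2)(4 7 12)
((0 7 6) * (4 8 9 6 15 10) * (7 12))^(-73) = ((0 12 7 15 10 4 8 9 6))^(-73) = (0 6 9 8 4 10 15 7 12)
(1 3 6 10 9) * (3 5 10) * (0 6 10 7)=[6, 5, 2, 10, 4, 7, 3, 0, 8, 1, 9]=(0 6 3 10 9 1 5 7)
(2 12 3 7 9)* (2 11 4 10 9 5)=[0, 1, 12, 7, 10, 2, 6, 5, 8, 11, 9, 4, 3]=(2 12 3 7 5)(4 10 9 11)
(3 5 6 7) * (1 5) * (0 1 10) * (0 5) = (0 1)(3 10 5 6 7) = [1, 0, 2, 10, 4, 6, 7, 3, 8, 9, 5]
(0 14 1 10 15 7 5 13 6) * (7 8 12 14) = (0 7 5 13 6)(1 10 15 8 12 14) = [7, 10, 2, 3, 4, 13, 0, 5, 12, 9, 15, 11, 14, 6, 1, 8]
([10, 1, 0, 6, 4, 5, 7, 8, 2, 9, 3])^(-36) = (0 2 8 7 6 3 10)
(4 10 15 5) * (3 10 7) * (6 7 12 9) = (3 10 15 5 4 12 9 6 7) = [0, 1, 2, 10, 12, 4, 7, 3, 8, 6, 15, 11, 9, 13, 14, 5]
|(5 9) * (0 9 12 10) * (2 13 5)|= |(0 9 2 13 5 12 10)|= 7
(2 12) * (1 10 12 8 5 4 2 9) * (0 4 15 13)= (0 4 2 8 5 15 13)(1 10 12 9)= [4, 10, 8, 3, 2, 15, 6, 7, 5, 1, 12, 11, 9, 0, 14, 13]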